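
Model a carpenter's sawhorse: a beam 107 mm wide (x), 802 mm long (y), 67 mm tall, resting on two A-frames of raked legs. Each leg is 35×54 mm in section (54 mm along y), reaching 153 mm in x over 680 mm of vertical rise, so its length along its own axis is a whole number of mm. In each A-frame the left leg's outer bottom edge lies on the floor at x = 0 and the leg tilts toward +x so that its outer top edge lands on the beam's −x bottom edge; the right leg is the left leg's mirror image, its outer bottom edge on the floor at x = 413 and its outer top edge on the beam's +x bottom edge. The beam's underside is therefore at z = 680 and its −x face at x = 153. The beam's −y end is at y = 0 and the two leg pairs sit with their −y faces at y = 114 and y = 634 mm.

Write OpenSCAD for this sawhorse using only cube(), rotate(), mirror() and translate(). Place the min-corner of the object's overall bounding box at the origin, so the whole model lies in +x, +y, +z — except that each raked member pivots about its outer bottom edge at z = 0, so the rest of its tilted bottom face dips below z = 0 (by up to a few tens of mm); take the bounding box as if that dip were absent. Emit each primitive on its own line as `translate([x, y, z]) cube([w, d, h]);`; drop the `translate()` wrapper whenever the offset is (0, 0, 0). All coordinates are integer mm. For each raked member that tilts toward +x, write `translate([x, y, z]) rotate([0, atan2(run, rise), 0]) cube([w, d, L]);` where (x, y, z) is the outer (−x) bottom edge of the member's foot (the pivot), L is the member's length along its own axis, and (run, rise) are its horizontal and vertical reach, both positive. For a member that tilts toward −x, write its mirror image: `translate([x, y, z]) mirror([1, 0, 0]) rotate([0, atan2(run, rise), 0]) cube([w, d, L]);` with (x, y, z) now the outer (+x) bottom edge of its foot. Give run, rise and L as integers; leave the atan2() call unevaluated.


translate([153, 0, 680]) cube([107, 802, 67]);
translate([0, 114, 0]) rotate([0, atan2(153, 680), 0]) cube([35, 54, 697]);
translate([413, 114, 0]) mirror([1, 0, 0]) rotate([0, atan2(153, 680), 0]) cube([35, 54, 697]);
translate([0, 634, 0]) rotate([0, atan2(153, 680), 0]) cube([35, 54, 697]);
translate([413, 634, 0]) mirror([1, 0, 0]) rotate([0, atan2(153, 680), 0]) cube([35, 54, 697]);


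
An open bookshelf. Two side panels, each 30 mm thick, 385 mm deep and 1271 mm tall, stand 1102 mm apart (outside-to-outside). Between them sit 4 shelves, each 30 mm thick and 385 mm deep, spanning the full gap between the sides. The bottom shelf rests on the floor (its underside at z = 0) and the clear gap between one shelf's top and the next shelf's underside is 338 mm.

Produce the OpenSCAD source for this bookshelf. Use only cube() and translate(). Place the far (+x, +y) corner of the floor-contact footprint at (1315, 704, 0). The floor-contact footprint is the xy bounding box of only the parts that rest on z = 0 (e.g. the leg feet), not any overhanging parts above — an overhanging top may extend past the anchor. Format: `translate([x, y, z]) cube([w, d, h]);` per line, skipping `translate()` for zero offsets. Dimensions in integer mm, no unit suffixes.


translate([213, 319, 0]) cube([30, 385, 1271]);
translate([1285, 319, 0]) cube([30, 385, 1271]);
translate([243, 319, 0]) cube([1042, 385, 30]);
translate([243, 319, 368]) cube([1042, 385, 30]);
translate([243, 319, 736]) cube([1042, 385, 30]);
translate([243, 319, 1104]) cube([1042, 385, 30]);


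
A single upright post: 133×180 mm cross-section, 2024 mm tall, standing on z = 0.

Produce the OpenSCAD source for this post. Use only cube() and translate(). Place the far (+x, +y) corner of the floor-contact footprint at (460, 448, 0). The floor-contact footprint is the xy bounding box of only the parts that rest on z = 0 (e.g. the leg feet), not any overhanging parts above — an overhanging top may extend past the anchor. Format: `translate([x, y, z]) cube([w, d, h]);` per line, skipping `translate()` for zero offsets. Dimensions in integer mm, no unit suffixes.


translate([327, 268, 0]) cube([133, 180, 2024]);


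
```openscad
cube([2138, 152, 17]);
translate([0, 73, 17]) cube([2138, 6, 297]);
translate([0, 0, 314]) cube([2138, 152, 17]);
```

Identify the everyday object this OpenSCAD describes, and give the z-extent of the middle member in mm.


An I-beam. The web height is 297 mm.

Two wide flanges with a thin centred web — an I-beam. Overall 331 mm minus two 17 mm flanges gives a web of 331 − 2·17 = 297 mm.


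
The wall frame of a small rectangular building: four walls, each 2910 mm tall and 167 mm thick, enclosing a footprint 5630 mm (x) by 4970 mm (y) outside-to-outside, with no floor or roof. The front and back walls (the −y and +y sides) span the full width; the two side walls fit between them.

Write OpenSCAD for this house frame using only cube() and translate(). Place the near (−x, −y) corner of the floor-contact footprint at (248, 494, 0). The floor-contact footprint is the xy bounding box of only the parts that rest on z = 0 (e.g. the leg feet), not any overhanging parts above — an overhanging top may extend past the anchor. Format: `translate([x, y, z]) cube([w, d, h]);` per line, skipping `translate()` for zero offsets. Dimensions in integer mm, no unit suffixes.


translate([248, 494, 0]) cube([5630, 167, 2910]);
translate([248, 5297, 0]) cube([5630, 167, 2910]);
translate([248, 661, 0]) cube([167, 4636, 2910]);
translate([5711, 661, 0]) cube([167, 4636, 2910]);


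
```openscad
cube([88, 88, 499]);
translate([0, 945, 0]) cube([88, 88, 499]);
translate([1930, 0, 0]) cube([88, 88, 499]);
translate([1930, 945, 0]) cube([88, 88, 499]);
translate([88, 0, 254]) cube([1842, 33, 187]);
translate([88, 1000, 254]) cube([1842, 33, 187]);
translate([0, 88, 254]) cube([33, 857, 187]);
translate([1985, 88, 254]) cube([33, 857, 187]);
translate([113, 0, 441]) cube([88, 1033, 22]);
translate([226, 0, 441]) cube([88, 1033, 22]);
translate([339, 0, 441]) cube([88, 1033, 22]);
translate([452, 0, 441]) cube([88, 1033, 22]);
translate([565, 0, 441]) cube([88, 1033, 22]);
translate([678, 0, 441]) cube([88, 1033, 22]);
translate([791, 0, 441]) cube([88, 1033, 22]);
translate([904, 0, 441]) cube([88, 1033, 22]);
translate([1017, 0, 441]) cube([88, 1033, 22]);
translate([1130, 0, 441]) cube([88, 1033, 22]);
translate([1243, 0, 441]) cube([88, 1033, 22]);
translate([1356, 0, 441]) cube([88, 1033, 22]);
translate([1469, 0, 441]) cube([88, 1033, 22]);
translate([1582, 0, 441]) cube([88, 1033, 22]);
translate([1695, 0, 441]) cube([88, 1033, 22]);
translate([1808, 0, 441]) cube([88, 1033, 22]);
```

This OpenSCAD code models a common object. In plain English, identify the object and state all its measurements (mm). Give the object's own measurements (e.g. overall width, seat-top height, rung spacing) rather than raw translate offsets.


A bed frame 2018 mm long (x) by 1033 mm wide (y). Four 88×88 mm corner posts, 499 mm tall, at the corners of the footprint. Four rails of 33 mm thickness and 187 mm height run between adjacent posts with their undersides at z = 254 mm, their outer faces flush with the outside of the frame (the two x-running rails run between the posts' inner faces; the two y-running rails run between the posts' inner faces). 16 slats, each 88 mm wide (x) and 22 mm thick, lie across the top of the two x-running rails, running the full 1033 mm width of the frame in y; along x they sit between the end posts with a 25 mm gap after the −x posts and between neighbouring slats, leaving 34 mm before the +x posts.


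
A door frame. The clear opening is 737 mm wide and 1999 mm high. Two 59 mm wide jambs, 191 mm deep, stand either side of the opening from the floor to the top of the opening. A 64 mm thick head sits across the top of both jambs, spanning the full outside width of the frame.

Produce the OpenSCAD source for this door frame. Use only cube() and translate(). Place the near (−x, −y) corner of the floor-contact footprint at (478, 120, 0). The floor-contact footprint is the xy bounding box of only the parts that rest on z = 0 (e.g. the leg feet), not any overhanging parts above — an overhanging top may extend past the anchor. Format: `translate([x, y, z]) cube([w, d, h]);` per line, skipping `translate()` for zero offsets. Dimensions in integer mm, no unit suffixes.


translate([478, 120, 0]) cube([59, 191, 1999]);
translate([1274, 120, 0]) cube([59, 191, 1999]);
translate([478, 120, 1999]) cube([855, 191, 64]);


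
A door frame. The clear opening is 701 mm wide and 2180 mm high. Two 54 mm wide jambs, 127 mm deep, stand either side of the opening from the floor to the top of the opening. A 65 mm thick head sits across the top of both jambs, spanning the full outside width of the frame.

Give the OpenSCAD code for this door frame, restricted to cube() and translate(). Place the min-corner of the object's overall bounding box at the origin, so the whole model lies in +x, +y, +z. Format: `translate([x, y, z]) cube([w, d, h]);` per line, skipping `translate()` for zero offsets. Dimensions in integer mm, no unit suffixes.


cube([54, 127, 2180]);
translate([755, 0, 0]) cube([54, 127, 2180]);
translate([0, 0, 2180]) cube([809, 127, 65]);


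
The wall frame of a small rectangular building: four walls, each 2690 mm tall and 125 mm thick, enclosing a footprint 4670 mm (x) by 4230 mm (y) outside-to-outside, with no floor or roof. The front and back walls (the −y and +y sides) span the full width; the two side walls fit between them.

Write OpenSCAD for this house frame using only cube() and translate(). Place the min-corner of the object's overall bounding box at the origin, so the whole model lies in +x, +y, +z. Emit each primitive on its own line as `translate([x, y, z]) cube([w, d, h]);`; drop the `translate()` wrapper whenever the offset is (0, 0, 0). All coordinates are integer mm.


cube([4670, 125, 2690]);
translate([0, 4105, 0]) cube([4670, 125, 2690]);
translate([0, 125, 0]) cube([125, 3980, 2690]);
translate([4545, 125, 0]) cube([125, 3980, 2690]);


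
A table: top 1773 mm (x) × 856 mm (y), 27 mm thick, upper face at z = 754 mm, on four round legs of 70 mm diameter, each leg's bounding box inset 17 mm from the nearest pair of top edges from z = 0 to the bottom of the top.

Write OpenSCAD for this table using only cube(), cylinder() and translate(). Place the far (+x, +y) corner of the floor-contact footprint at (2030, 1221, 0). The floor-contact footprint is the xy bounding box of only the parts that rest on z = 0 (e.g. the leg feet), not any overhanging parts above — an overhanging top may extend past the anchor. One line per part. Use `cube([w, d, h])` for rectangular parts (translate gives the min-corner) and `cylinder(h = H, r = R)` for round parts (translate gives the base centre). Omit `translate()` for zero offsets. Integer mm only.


translate([274, 382, 727]) cube([1773, 856, 27]);
translate([326, 434, 0]) cylinder(h = 727, r = 35);
translate([1995, 434, 0]) cylinder(h = 727, r = 35);
translate([326, 1186, 0]) cylinder(h = 727, r = 35);
translate([1995, 1186, 0]) cylinder(h = 727, r = 35);


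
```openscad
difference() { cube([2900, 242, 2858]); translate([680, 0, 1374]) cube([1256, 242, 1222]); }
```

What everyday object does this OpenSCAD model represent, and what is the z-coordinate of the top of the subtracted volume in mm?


A wall with a window opening. The window head height is 2596 mm.

A wall with a rectangular opening subtracted — a window. Sill at z = 1374, opening 1222 mm tall, so the head is at 1374 + 1222 = 2596 mm.


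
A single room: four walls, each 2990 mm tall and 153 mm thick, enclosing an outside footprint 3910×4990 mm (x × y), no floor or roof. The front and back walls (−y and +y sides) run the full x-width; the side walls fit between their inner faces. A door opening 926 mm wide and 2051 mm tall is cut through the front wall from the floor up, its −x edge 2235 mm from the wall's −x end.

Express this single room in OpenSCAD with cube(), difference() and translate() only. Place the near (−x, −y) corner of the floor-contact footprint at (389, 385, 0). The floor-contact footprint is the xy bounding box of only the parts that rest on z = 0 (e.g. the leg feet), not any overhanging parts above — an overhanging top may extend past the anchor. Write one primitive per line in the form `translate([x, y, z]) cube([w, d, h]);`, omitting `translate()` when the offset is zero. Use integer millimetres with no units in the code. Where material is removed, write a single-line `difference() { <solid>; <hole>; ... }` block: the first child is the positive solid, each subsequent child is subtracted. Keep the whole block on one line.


difference() { translate([389, 385, 0]) cube([3910, 153, 2990]); translate([2624, 385, 0]) cube([926, 153, 2051]); }
translate([389, 5222, 0]) cube([3910, 153, 2990]);
translate([389, 538, 0]) cube([153, 4684, 2990]);
translate([4146, 538, 0]) cube([153, 4684, 2990]);


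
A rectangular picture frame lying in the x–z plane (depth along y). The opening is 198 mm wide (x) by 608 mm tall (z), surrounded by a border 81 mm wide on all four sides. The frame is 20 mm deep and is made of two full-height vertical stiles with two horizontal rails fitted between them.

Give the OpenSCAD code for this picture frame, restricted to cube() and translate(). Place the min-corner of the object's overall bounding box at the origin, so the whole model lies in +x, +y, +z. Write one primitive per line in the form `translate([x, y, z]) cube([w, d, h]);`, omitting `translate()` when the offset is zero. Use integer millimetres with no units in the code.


cube([81, 20, 770]);
translate([279, 0, 0]) cube([81, 20, 770]);
translate([81, 0, 0]) cube([198, 20, 81]);
translate([81, 0, 689]) cube([198, 20, 81]);


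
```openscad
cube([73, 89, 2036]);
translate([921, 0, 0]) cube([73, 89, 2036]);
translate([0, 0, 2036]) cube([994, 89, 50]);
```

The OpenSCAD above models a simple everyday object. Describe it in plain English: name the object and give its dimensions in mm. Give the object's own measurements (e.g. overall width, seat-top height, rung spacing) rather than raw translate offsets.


A door frame. The clear opening is 848 mm wide and 2036 mm high. Two 73 mm wide jambs, 89 mm deep, stand either side of the opening from the floor to the top of the opening. A 50 mm thick head sits across the top of both jambs, spanning the full outside width of the frame.


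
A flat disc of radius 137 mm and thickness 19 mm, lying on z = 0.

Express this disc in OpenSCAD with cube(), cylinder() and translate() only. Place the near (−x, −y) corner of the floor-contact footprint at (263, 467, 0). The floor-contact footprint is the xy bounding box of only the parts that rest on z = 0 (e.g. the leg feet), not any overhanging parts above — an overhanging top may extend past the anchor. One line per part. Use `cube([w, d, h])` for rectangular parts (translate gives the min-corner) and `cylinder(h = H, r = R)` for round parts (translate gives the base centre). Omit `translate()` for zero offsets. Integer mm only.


translate([400, 604, 0]) cylinder(h = 19, r = 137);


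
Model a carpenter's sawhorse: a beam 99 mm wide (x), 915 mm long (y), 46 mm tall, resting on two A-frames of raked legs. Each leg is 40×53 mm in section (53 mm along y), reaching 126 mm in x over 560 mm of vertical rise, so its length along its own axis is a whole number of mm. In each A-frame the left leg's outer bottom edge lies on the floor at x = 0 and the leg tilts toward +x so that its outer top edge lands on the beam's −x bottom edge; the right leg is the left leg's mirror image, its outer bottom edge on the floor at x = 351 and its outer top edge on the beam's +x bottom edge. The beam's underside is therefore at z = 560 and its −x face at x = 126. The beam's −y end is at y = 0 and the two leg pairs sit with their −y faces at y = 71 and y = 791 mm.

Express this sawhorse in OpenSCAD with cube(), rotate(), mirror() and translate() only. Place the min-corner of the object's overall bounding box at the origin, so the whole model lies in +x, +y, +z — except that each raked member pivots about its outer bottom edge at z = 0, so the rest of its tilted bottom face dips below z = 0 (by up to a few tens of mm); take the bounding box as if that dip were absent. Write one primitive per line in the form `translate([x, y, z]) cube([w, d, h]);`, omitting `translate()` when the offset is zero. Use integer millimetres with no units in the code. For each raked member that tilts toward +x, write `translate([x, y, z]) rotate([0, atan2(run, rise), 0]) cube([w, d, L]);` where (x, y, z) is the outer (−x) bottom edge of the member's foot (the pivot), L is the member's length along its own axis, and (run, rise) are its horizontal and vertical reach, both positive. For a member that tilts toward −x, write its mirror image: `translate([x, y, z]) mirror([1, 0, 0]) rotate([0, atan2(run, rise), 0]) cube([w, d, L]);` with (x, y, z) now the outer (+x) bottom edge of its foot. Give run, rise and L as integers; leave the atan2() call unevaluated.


translate([126, 0, 560]) cube([99, 915, 46]);
translate([0, 71, 0]) rotate([0, atan2(126, 560), 0]) cube([40, 53, 574]);
translate([351, 71, 0]) mirror([1, 0, 0]) rotate([0, atan2(126, 560), 0]) cube([40, 53, 574]);
translate([0, 791, 0]) rotate([0, atan2(126, 560), 0]) cube([40, 53, 574]);
translate([351, 791, 0]) mirror([1, 0, 0]) rotate([0, atan2(126, 560), 0]) cube([40, 53, 574]);


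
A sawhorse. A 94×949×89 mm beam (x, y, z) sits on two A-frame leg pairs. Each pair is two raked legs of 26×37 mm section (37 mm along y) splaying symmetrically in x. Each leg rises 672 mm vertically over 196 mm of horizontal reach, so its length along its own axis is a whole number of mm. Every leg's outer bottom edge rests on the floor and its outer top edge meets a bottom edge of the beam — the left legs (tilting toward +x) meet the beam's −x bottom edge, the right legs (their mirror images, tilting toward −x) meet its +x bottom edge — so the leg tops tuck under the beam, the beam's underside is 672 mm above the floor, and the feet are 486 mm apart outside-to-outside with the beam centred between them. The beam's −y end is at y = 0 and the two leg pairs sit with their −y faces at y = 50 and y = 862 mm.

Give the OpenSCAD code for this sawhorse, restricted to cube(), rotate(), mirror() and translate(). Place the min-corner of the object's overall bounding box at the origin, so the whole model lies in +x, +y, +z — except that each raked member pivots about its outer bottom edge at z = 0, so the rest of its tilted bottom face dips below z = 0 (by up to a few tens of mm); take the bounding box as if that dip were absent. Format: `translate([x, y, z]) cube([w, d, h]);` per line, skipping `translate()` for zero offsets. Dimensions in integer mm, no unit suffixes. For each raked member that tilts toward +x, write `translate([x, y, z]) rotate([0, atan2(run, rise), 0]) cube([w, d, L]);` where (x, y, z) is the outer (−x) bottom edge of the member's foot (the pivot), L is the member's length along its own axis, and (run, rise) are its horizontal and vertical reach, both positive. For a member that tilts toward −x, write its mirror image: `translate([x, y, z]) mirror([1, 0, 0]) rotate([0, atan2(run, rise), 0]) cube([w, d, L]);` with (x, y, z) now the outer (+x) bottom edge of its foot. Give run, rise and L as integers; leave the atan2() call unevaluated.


translate([196, 0, 672]) cube([94, 949, 89]);
translate([0, 50, 0]) rotate([0, atan2(196, 672), 0]) cube([26, 37, 700]);
translate([486, 50, 0]) mirror([1, 0, 0]) rotate([0, atan2(196, 672), 0]) cube([26, 37, 700]);
translate([0, 862, 0]) rotate([0, atan2(196, 672), 0]) cube([26, 37, 700]);
translate([486, 862, 0]) mirror([1, 0, 0]) rotate([0, atan2(196, 672), 0]) cube([26, 37, 700]);


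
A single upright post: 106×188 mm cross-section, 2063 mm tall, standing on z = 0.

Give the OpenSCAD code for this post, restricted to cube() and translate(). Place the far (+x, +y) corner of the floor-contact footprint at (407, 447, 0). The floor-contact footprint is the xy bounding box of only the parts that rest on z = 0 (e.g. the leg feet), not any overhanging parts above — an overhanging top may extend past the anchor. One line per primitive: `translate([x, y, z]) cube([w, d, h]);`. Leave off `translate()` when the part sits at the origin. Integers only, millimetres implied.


translate([301, 259, 0]) cube([106, 188, 2063]);


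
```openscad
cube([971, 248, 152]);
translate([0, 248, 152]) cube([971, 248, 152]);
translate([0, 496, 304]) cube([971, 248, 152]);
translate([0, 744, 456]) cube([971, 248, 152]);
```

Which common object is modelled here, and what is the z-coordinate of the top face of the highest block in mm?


A staircase. The total rise is 608 mm.

4 identical blocks, each offset up and back from the previous — a staircase. Each step is 152 mm tall and there are 4 of them, so the total rise is 4 × 152 = 608 mm.


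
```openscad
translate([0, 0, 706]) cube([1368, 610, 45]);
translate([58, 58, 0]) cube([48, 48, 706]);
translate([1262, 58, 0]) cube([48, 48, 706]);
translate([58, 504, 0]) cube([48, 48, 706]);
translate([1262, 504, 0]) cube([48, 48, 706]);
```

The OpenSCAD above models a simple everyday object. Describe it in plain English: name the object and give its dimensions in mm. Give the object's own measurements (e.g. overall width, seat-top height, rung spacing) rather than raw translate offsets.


A rectangular dining table. The top is 1368×610×45 mm with its upper surface at z = 751 mm. It stands on four 48×48 mm square legs, each inset 58 mm from the nearest pair of top edges, running from the floor to the underside of the top.


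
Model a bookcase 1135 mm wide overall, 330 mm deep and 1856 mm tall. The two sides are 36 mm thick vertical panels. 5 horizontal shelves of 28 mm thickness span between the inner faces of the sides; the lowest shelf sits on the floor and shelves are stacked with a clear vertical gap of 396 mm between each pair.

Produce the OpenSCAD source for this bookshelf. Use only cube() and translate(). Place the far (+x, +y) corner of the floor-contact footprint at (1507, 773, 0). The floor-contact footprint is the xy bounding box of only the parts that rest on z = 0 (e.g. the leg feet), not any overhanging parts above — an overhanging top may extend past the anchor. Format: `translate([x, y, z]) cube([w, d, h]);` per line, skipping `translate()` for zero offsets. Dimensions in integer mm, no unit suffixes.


translate([372, 443, 0]) cube([36, 330, 1856]);
translate([1471, 443, 0]) cube([36, 330, 1856]);
translate([408, 443, 0]) cube([1063, 330, 28]);
translate([408, 443, 424]) cube([1063, 330, 28]);
translate([408, 443, 848]) cube([1063, 330, 28]);
translate([408, 443, 1272]) cube([1063, 330, 28]);
translate([408, 443, 1696]) cube([1063, 330, 28]);


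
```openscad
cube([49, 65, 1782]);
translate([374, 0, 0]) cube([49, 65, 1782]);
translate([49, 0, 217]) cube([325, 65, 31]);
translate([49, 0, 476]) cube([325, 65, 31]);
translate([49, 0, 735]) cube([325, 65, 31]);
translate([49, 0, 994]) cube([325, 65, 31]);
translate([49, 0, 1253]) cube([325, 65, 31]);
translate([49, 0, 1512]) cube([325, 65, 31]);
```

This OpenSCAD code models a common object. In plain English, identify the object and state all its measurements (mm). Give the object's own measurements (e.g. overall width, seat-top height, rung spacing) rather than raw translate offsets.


A straight ladder. Two 49×65 mm vertical rails, 1782 mm tall, stand 423 mm apart (outside-to-outside) with their front faces coplanar on the −y side. 6 rungs, each 65 mm deep and 31 mm tall, span between the inner faces of the rails, front faces flush with the rails. The lowest rung's underside is at z = 217 mm and rungs are spaced 259 mm apart (underside to underside).


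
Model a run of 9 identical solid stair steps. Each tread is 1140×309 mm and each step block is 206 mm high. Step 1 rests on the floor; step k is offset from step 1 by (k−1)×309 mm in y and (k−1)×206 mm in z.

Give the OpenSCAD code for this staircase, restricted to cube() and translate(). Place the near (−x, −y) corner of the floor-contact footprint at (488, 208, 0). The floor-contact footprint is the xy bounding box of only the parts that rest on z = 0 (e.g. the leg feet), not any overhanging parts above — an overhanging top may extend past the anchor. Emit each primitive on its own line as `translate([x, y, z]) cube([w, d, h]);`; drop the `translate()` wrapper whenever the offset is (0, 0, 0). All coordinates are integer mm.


translate([488, 208, 0]) cube([1140, 309, 206]);
translate([488, 517, 206]) cube([1140, 309, 206]);
translate([488, 826, 412]) cube([1140, 309, 206]);
translate([488, 1135, 618]) cube([1140, 309, 206]);
translate([488, 1444, 824]) cube([1140, 309, 206]);
translate([488, 1753, 1030]) cube([1140, 309, 206]);
translate([488, 2062, 1236]) cube([1140, 309, 206]);
translate([488, 2371, 1442]) cube([1140, 309, 206]);
translate([488, 2680, 1648]) cube([1140, 309, 206]);


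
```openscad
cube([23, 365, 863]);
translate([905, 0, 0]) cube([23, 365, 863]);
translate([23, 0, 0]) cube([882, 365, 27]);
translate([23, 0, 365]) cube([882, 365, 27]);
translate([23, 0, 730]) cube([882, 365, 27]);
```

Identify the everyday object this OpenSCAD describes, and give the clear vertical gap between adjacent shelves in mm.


A bookshelf. The clear shelf gap is 338 mm.

Two tall side panels with 3 horizontal boards between them — a bookshelf. The first two shelf undersides are at z = 0 and z = 365; with shelf thickness 27, the clear gap is 365 − 0 − 27 = 338 mm.


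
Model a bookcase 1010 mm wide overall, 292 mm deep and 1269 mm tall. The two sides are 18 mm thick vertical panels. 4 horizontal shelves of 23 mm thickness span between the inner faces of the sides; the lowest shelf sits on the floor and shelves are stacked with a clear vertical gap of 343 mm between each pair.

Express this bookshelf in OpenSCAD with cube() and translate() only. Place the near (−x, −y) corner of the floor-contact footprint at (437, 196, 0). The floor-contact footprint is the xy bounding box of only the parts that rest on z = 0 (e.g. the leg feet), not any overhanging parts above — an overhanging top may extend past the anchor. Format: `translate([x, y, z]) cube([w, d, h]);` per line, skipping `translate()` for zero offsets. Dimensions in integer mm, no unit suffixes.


translate([437, 196, 0]) cube([18, 292, 1269]);
translate([1429, 196, 0]) cube([18, 292, 1269]);
translate([455, 196, 0]) cube([974, 292, 23]);
translate([455, 196, 366]) cube([974, 292, 23]);
translate([455, 196, 732]) cube([974, 292, 23]);
translate([455, 196, 1098]) cube([974, 292, 23]);


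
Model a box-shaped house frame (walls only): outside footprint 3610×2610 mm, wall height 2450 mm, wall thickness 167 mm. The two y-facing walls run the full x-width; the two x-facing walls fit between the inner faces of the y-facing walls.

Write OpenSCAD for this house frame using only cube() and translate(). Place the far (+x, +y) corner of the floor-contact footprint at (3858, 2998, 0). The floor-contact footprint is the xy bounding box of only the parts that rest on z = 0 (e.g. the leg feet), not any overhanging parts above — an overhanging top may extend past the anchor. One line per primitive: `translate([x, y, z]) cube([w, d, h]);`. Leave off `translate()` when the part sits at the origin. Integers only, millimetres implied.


translate([248, 388, 0]) cube([3610, 167, 2450]);
translate([248, 2831, 0]) cube([3610, 167, 2450]);
translate([248, 555, 0]) cube([167, 2276, 2450]);
translate([3691, 555, 0]) cube([167, 2276, 2450]);


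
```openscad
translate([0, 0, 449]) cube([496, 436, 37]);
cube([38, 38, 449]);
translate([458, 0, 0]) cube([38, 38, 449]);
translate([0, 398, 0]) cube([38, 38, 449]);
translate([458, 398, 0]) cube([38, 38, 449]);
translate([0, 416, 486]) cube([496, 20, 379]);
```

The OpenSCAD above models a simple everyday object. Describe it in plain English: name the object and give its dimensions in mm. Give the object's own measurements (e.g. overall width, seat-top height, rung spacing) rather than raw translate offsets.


A chair. The seat is a 496×436×37 mm slab with its top at z = 486 mm, on four 38×38 mm corner legs (flush with the seat edges, standing on z = 0). A flat backrest 20 mm thick, 379 mm tall, spans the full seat width and rises from the seat top along its +y edge, rear face flush with the rear of the seat.


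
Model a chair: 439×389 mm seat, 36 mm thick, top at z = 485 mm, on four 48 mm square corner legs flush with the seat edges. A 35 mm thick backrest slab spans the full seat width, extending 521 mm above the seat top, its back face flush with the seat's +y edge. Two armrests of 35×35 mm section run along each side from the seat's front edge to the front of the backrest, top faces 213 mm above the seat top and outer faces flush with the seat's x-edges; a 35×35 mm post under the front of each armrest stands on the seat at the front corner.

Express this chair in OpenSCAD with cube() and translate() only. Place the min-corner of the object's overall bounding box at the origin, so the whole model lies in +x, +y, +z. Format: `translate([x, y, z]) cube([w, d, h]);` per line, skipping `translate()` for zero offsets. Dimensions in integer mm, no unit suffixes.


translate([0, 0, 449]) cube([439, 389, 36]);
cube([48, 48, 449]);
translate([391, 0, 0]) cube([48, 48, 449]);
translate([0, 341, 0]) cube([48, 48, 449]);
translate([391, 341, 0]) cube([48, 48, 449]);
translate([0, 354, 485]) cube([439, 35, 521]);
translate([0, 0, 663]) cube([35, 354, 35]);
translate([404, 0, 663]) cube([35, 354, 35]);
translate([0, 0, 485]) cube([35, 35, 178]);
translate([404, 0, 485]) cube([35, 35, 178]);


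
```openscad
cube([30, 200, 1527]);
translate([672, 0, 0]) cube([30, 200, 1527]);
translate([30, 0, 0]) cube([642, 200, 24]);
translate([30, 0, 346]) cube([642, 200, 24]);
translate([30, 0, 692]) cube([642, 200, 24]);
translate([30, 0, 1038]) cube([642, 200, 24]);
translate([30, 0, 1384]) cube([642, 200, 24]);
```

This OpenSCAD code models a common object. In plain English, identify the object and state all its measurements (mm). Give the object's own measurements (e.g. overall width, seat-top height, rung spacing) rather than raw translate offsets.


An open bookshelf. Two side panels, each 30 mm thick, 200 mm deep and 1527 mm tall, stand 702 mm apart (outside-to-outside). Between them sit 5 shelves, each 24 mm thick and 200 mm deep, spanning the full gap between the sides. The bottom shelf rests on the floor (its underside at z = 0) and the clear gap between one shelf's top and the next shelf's underside is 322 mm.


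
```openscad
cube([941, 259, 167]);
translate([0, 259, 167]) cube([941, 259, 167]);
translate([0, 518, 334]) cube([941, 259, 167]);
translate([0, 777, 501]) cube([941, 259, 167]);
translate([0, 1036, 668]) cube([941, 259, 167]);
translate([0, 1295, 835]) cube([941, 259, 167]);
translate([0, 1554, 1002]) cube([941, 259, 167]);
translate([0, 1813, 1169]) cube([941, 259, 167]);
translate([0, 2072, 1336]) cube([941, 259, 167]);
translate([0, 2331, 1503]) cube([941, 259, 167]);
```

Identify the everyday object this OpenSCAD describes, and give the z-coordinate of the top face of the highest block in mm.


A staircase. The total rise is 1670 mm.

10 identical blocks, each offset up and back from the previous — a staircase. Each step is 167 mm tall and there are 10 of them, so the total rise is 10 × 167 = 1670 mm.


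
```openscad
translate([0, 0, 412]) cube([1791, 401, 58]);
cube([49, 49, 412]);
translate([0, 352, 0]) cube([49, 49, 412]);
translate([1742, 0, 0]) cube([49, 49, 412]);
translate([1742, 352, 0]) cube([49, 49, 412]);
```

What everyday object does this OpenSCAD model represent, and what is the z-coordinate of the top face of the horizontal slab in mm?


A bench. The seat-top height is 470 mm.

A long slab on four corner posts — a bench. The slab sits at z = 412 with thickness 58, so the top is 412 + 58 = 470 mm.


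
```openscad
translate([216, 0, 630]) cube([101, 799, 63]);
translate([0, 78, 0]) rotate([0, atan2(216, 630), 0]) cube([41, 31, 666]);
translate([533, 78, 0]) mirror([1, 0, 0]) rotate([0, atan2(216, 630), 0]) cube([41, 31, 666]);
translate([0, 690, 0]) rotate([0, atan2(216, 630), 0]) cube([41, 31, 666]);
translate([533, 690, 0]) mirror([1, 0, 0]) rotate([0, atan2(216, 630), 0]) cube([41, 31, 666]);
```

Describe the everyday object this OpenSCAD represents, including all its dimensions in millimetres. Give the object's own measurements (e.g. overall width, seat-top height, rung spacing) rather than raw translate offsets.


A sawhorse. A 101×799×63 mm beam (x, y, z) sits on two A-frame leg pairs. Each pair is two raked legs of 41×31 mm section (31 mm along y) splaying symmetrically in x. Each leg rises 630 mm vertically over 216 mm of horizontal reach and is 666 mm long along its own axis. Every leg's outer bottom edge rests on the floor and its outer top edge meets a bottom edge of the beam — the left legs (tilting toward +x) meet the beam's −x bottom edge, the right legs (their mirror images, tilting toward −x) meet its +x bottom edge — so the leg tops tuck under the beam, the beam's underside is 630 mm above the floor, and the feet are 533 mm apart outside-to-outside with the beam centred between them. The two leg pairs are set in 78 mm from either end of the beam.


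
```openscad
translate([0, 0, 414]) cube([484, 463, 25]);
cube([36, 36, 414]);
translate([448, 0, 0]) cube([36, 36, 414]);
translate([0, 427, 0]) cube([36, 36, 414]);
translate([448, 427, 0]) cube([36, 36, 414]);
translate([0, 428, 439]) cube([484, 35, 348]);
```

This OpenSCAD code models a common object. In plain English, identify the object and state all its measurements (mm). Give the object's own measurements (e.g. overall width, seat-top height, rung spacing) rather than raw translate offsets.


A chair. The seat is a 484×463×25 mm slab with its top at z = 439 mm, on four 36×36 mm corner legs (flush with the seat edges, standing on z = 0). A flat backrest 35 mm thick, 348 mm tall, spans the full seat width and rises from the seat top along its +y edge, rear face flush with the rear of the seat.


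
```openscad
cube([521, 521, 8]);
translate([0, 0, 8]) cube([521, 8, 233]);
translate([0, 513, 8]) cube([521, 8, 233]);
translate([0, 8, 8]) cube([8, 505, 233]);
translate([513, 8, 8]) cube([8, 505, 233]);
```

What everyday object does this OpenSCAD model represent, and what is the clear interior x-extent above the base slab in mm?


An open box. The internal width is 505 mm.

A 521×521 base slab with four walls standing on it — an open box. The base is 521 mm wide and the walls are 8 mm thick, so the internal width is 521 − 2 × 8 = 505 mm.


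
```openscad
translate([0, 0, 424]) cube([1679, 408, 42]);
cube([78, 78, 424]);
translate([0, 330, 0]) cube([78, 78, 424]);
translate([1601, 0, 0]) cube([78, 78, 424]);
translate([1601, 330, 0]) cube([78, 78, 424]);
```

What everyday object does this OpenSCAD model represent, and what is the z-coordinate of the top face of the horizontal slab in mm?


A bench. The seat-top height is 466 mm.

A long slab on four corner posts — a bench. The slab sits at z = 424 with thickness 42, so the top is 424 + 42 = 466 mm.


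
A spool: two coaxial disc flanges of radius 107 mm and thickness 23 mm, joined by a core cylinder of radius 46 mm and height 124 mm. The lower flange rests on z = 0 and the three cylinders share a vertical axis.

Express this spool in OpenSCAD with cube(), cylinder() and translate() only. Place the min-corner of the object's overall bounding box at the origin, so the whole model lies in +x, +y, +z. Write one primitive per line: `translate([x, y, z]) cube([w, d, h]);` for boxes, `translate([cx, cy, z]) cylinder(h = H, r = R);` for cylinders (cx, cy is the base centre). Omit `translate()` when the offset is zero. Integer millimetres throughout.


translate([107, 107, 0]) cylinder(h = 23, r = 107);
translate([107, 107, 23]) cylinder(h = 124, r = 46);
translate([107, 107, 147]) cylinder(h = 23, r = 107);


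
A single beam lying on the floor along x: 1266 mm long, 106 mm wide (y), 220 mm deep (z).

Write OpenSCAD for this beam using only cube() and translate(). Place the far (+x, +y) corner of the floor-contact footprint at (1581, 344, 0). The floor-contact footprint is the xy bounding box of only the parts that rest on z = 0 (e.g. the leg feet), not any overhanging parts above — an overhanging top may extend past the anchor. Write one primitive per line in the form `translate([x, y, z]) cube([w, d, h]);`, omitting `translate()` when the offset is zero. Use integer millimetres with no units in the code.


translate([315, 238, 0]) cube([1266, 106, 220]);


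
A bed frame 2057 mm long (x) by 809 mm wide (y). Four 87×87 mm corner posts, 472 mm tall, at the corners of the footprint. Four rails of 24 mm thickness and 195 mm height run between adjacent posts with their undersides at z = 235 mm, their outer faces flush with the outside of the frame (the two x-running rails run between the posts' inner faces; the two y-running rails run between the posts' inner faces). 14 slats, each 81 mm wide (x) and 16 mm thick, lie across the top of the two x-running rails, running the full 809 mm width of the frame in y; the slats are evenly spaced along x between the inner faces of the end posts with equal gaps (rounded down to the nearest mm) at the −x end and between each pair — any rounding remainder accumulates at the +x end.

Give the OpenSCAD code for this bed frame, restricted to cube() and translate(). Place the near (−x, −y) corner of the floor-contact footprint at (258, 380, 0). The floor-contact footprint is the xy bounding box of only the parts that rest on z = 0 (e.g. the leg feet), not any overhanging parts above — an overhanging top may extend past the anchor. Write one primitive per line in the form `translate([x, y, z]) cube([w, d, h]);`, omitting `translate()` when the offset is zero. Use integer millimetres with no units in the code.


// slat z = rail_z + rail_h = 235 + 195 = 430
// slat gap = ⌊(1883 − 14·81) / 15⌋ = 49
translate([258, 380, 0]) cube([87, 87, 472]);
translate([258, 1102, 0]) cube([87, 87, 472]);
translate([2228, 380, 0]) cube([87, 87, 472]);
translate([2228, 1102, 0]) cube([87, 87, 472]);
translate([345, 380, 235]) cube([1883, 24, 195]);
translate([345, 1165, 235]) cube([1883, 24, 195]);
translate([258, 467, 235]) cube([24, 635, 195]);
translate([2291, 467, 235]) cube([24, 635, 195]);
translate([394, 380, 430]) cube([81, 809, 16]);
translate([524, 380, 430]) cube([81, 809, 16]);
translate([654, 380, 430]) cube([81, 809, 16]);
translate([784, 380, 430]) cube([81, 809, 16]);
translate([914, 380, 430]) cube([81, 809, 16]);
translate([1044, 380, 430]) cube([81, 809, 16]);
translate([1174, 380, 430]) cube([81, 809, 16]);
translate([1304, 380, 430]) cube([81, 809, 16]);
translate([1434, 380, 430]) cube([81, 809, 16]);
translate([1564, 380, 430]) cube([81, 809, 16]);
translate([1694, 380, 430]) cube([81, 809, 16]);
translate([1824, 380, 430]) cube([81, 809, 16]);
translate([1954, 380, 430]) cube([81, 809, 16]);
translate([2084, 380, 430]) cube([81, 809, 16]);


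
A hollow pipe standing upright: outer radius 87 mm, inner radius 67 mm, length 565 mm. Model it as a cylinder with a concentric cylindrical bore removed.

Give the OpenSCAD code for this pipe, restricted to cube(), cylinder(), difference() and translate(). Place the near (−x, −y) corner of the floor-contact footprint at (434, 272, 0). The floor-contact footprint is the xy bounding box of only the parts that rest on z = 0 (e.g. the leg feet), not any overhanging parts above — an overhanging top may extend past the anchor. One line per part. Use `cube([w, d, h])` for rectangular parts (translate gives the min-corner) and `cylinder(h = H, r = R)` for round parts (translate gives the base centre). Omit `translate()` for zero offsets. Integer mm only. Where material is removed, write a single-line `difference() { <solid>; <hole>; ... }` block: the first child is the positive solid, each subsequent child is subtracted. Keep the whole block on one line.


difference() { translate([521, 359, 0]) cylinder(h = 565, r = 87); translate([521, 359, 0]) cylinder(h = 565, r = 67); }
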